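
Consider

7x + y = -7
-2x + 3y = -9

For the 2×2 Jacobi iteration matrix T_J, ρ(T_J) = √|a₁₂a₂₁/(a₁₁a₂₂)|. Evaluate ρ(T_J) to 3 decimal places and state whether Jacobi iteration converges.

0.309

a₁₂a₂₁/(a₁₁a₂₂) = (1)·(-2) / ((7)·(3)) = -0.095238
ρ = √|-0.095238| = √0.095238 = 0.309
ρ < 1, so Jacobi converges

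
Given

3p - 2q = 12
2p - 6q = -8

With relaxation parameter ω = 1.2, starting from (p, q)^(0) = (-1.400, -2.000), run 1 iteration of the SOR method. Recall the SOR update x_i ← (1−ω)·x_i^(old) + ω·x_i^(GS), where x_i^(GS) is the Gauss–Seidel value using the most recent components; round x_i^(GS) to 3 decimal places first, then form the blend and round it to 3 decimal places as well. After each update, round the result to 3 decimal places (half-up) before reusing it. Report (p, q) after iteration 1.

Iteration 1:
  p: GS value = (12 - (-2)·-2.000) / (3) = 2.667;  p ← (1−ω)·-1.400 + ω·2.667 = 3.480
  q: GS value = (-8 - (2)·3.480) / (-6) = 2.493;  q ← (1−ω)·-2.000 + ω·2.493 = 3.392

(3.480, 3.392)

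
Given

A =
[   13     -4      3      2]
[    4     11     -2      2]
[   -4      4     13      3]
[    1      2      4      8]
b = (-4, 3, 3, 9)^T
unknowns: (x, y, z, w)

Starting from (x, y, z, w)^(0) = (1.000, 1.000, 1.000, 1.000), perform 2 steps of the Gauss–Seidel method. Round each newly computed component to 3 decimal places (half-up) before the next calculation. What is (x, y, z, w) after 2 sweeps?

Iteration 1:
  x = (-4 - (-4)·1.000 - (3)·1.000 - (2)·1.000) / (13) = -0.385
  y = (3 - (4)·-0.385 - (-2)·1.000 - (2)·1.000) / (11) = 0.413
  z = (3 - (-4)·-0.385 - (4)·0.413 - (3)·1.000) / (13) = -0.246
  w = (9 - (1)·-0.385 - (2)·0.413 - (4)·-0.246) / (8) = 1.193
Iteration 2:
  x = (-4 - (-4)·0.413 - (3)·-0.246 - (2)·1.193) / (13) = -0.307
  y = (3 - (4)·-0.307 - (-2)·-0.246 - (2)·1.193) / (11) = 0.123
  z = (3 - (-4)·-0.307 - (4)·0.123 - (3)·1.193) / (13) = -0.177
  w = (9 - (1)·-0.307 - (2)·0.123 - (4)·-0.177) / (8) = 1.221

(-0.307, 0.123, -0.177, 1.221)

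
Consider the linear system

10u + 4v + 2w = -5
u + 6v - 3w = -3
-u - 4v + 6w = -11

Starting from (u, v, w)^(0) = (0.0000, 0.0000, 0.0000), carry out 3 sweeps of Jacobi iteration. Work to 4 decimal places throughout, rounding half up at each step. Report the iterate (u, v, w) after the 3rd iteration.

Iteration 1:
  u = (-5 - (4)·0.0000 - (2)·0.0000) / (10) = -0.5000
  v = (-3 - (1)·0.0000 - (-3)·0.0000) / (6) = -0.5000
  w = (-11 - (-1)·0.0000 - (-4)·0.0000) / (6) = -1.8333
Iteration 2:
  u = (-5 - (4)·-0.5000 - (2)·-1.8333) / (10) = 0.0667
  v = (-3 - (1)·-0.5000 - (-3)·-1.8333) / (6) = -1.3333
  w = (-11 - (-1)·-0.5000 - (-4)·-0.5000) / (6) = -2.2500
Iteration 3:
  u = (-5 - (4)·-1.3333 - (2)·-2.2500) / (10) = 0.4833
  v = (-3 - (1)·0.0667 - (-3)·-2.2500) / (6) = -1.6361
  w = (-11 - (-1)·0.0667 - (-4)·-1.3333) / (6) = -2.7111

(0.4833, -1.6361, -2.7111)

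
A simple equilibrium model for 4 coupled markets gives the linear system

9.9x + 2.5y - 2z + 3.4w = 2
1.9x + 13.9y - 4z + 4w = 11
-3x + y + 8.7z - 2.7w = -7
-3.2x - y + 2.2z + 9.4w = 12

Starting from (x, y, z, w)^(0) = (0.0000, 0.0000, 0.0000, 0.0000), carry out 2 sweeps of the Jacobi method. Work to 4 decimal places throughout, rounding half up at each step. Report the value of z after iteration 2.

Iteration 1:
  x = (2 - (2.5)·0.0000 - (-2)·0.0000 - (3.4)·0.0000) / (9.9) = 0.2020
  y = (11 - (1.9)·0.0000 - (-4)·0.0000 - (4)·0.0000) / (13.9) = 0.7914
  z = (-7 - (-3)·0.0000 - (1)·0.0000 - (-2.7)·0.0000) / (8.7) = -0.8046
  w = (12 - (-3.2)·0.0000 - (-1)·0.0000 - (2.2)·0.0000) / (9.4) = 1.2766
Iteration 2:
  x = (2 - (2.5)·0.7914 - (-2)·-0.8046 - (3.4)·1.2766) / (9.9) = -0.5988
  y = (11 - (1.9)·0.2020 - (-4)·-0.8046 - (4)·1.2766) / (13.9) = 0.1648
  z = (-7 - (-3)·0.2020 - (1)·0.7914 - (-2.7)·1.2766) / (8.7) = -0.4297
  w = (12 - (-3.2)·0.2020 - (-1)·0.7914 - (2.2)·-0.8046) / (9.4) = 1.6179

-0.4297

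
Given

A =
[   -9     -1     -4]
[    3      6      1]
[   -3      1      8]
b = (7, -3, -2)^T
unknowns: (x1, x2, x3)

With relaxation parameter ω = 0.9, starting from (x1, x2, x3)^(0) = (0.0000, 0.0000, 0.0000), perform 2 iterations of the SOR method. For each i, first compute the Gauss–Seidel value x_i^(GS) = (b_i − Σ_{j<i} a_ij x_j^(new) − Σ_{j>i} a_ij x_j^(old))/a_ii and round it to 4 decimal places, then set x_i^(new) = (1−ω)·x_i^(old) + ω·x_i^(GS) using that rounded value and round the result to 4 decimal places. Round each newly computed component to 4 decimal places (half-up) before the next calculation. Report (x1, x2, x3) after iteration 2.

Iteration 1:
  x1: GS value = (7 - (-1)·0.0000 - (-4)·0.0000) / (-9) = -0.7778;  x1 ← (1−ω)·0.0000 + ω·-0.7778 = -0.7000
  x2: GS value = (-3 - (3)·-0.7000 - (1)·0.0000) / (6) = -0.1500;  x2 ← (1−ω)·0.0000 + ω·-0.1500 = -0.1350
  x3: GS value = (-2 - (-3)·-0.7000 - (1)·-0.1350) / (8) = -0.4956;  x3 ← (1−ω)·0.0000 + ω·-0.4956 = -0.4460
Iteration 2:
  x1: GS value = (7 - (-1)·-0.1350 - (-4)·-0.4460) / (-9) = -0.5646;  x1 ← (1−ω)·-0.7000 + ω·-0.5646 = -0.5781
  x2: GS value = (-3 - (3)·-0.5781 - (1)·-0.4460) / (6) = -0.1366;  x2 ← (1−ω)·-0.1350 + ω·-0.1366 = -0.1364
  x3: GS value = (-2 - (-3)·-0.5781 - (1)·-0.1364) / (8) = -0.4497;  x3 ← (1−ω)·-0.4460 + ω·-0.4497 = -0.4493

(-0.5781, -0.1364, -0.4493)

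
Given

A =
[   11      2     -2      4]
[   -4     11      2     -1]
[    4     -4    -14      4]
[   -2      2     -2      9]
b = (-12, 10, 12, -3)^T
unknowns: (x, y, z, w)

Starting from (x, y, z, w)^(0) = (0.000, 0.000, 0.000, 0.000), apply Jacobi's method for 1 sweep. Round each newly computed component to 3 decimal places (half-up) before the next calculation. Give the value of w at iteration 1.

-0.333

Iteration 1:
  x = (-12 - (2)·0.000 - (-2)·0.000 - (4)·0.000) / (11) = -1.091
  y = (10 - (-4)·0.000 - (2)·0.000 - (-1)·0.000) / (11) = 0.909
  z = (12 - (4)·0.000 - (-4)·0.000 - (4)·0.000) / (-14) = -0.857
  w = (-3 - (-2)·0.000 - (2)·0.000 - (-2)·0.000) / (9) = -0.333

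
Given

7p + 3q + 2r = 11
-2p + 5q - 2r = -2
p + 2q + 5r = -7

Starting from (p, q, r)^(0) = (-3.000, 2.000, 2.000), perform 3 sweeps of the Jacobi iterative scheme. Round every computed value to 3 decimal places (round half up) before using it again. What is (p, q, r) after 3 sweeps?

Iteration 1:
  p = (11 - (3)·2.000 - (2)·2.000) / (7) = 0.143
  q = (-2 - (-2)·-3.000 - (-2)·2.000) / (5) = -0.800
  r = (-7 - (1)·-3.000 - (2)·2.000) / (5) = -1.600
Iteration 2:
  p = (11 - (3)·-0.800 - (2)·-1.600) / (7) = 2.371
  q = (-2 - (-2)·0.143 - (-2)·-1.600) / (5) = -0.983
  r = (-7 - (1)·0.143 - (2)·-0.800) / (5) = -1.109
Iteration 3:
  p = (11 - (3)·-0.983 - (2)·-1.109) / (7) = 2.310
  q = (-2 - (-2)·2.371 - (-2)·-1.109) / (5) = 0.105
  r = (-7 - (1)·2.371 - (2)·-0.983) / (5) = -1.481

(2.310, 0.105, -1.481)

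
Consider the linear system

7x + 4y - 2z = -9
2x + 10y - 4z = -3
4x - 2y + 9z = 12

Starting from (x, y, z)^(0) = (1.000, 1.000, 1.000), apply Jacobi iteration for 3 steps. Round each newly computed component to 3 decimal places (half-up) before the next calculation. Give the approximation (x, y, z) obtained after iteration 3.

(-0.974, 0.686, 1.840)

Iteration 1:
  x = (-9 - (4)·1.000 - (-2)·1.000) / (7) = -1.571
  y = (-3 - (2)·1.000 - (-4)·1.000) / (10) = -0.100
  z = (12 - (4)·1.000 - (-2)·1.000) / (9) = 1.111
Iteration 2:
  x = (-9 - (4)·-0.100 - (-2)·1.111) / (7) = -0.911
  y = (-3 - (2)·-1.571 - (-4)·1.111) / (10) = 0.459
  z = (12 - (4)·-1.571 - (-2)·-0.100) / (9) = 2.009
Iteration 3:
  x = (-9 - (4)·0.459 - (-2)·2.009) / (7) = -0.974
  y = (-3 - (2)·-0.911 - (-4)·2.009) / (10) = 0.686
  z = (12 - (4)·-0.911 - (-2)·0.459) / (9) = 1.840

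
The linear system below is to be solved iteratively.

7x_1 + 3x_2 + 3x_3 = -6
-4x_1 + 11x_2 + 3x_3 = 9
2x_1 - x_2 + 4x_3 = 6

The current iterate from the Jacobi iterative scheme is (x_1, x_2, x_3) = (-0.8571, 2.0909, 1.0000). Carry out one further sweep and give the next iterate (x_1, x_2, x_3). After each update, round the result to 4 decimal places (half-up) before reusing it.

One sweep:
  x_1 = (-6 - (3)·2.0909 - (3)·1.0000) / (7) = -2.1818
  x_2 = (9 - (-4)·-0.8571 - (3)·1.0000) / (11) = 0.2338
  x_3 = (6 - (2)·-0.8571 - (-1)·2.0909) / (4) = 2.4513

(-2.1818, 0.2338, 2.4513)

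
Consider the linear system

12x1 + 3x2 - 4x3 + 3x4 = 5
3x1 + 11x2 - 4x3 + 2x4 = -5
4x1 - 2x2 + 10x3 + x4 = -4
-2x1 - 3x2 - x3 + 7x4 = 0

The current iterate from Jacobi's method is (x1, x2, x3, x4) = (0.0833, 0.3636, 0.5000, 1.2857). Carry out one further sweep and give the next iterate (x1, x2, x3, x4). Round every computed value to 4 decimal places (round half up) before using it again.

(0.1710, -0.5292, -0.4892, 0.2511)

One sweep:
  x1 = (5 - (3)·0.3636 - (-4)·0.5000 - (3)·1.2857) / (12) = 0.1710
  x2 = (-5 - (3)·0.0833 - (-4)·0.5000 - (2)·1.2857) / (11) = -0.5292
  x3 = (-4 - (4)·0.0833 - (-2)·0.3636 - (1)·1.2857) / (10) = -0.4892
  x4 = (0 - (-2)·0.0833 - (-3)·0.3636 - (-1)·0.5000) / (7) = 0.2511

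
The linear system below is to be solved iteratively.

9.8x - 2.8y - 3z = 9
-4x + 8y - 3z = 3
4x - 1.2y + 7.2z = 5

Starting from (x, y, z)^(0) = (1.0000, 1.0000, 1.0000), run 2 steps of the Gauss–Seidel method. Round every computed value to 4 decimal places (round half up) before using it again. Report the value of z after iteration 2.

0.1115

Iteration 1:
  x = (9 - (-2.8)·1.0000 - (-3)·1.0000) / (9.8) = 1.5102
  y = (3 - (-4)·1.5102 - (-3)·1.0000) / (8) = 1.5051
  z = (5 - (4)·1.5102 - (-1.2)·1.5051) / (7.2) = 0.1063
Iteration 2:
  x = (9 - (-2.8)·1.5051 - (-3)·0.1063) / (9.8) = 1.3809
  y = (3 - (-4)·1.3809 - (-3)·0.1063) / (8) = 1.1053
  z = (5 - (4)·1.3809 - (-1.2)·1.1053) / (7.2) = 0.1115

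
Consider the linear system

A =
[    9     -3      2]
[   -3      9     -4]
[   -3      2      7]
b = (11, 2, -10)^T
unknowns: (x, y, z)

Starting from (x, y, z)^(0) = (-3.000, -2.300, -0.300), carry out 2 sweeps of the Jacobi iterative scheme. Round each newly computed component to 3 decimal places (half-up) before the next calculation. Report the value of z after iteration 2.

Iteration 1:
  x = (11 - (-3)·-2.300 - (2)·-0.300) / (9) = 0.522
  y = (2 - (-3)·-3.000 - (-4)·-0.300) / (9) = -0.911
  z = (-10 - (-3)·-3.000 - (2)·-2.300) / (7) = -2.057
Iteration 2:
  x = (11 - (-3)·-0.911 - (2)·-2.057) / (9) = 1.376
  y = (2 - (-3)·0.522 - (-4)·-2.057) / (9) = -0.518
  z = (-10 - (-3)·0.522 - (2)·-0.911) / (7) = -0.945

-0.945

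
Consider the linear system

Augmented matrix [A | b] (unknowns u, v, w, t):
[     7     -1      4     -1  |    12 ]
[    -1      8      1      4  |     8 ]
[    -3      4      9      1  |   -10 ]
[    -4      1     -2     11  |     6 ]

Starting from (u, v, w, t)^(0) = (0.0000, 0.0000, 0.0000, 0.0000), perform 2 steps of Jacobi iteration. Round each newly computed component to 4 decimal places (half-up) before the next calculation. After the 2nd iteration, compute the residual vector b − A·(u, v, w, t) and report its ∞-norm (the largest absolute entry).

Iteration 1:
  u = (12 - (-1)·0.0000 - (4)·0.0000 - (-1)·0.0000) / (7) = 1.7143
  v = (8 - (-1)·0.0000 - (1)·0.0000 - (4)·0.0000) / (8) = 1.0000
  w = (-10 - (-3)·0.0000 - (4)·0.0000 - (1)·0.0000) / (9) = -1.1111
  t = (6 - (-4)·0.0000 - (1)·0.0000 - (-2)·0.0000) / (11) = 0.5455
Iteration 2:
  u = (12 - (-1)·1.0000 - (4)·-1.1111 - (-1)·0.5455) / (7) = 2.5700
  v = (8 - (-1)·1.7143 - (1)·-1.1111 - (4)·0.5455) / (8) = 1.0804
  w = (-10 - (-3)·1.7143 - (4)·1.0000 - (1)·0.5455) / (9) = -1.0447
  t = (6 - (-4)·1.7143 - (1)·1.0000 - (-2)·-1.1111) / (11) = 0.8759
Residual b − A·x = (0.1451, -0.5321, 1.9148, 3.4753); ∞-norm = 3.4753

3.4753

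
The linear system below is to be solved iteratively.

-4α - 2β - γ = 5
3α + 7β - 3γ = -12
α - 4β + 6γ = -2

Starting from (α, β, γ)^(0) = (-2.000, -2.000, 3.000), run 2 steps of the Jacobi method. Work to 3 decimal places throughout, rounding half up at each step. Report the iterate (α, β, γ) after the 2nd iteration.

(-1.131, -1.857, 0.119)

Iteration 1:
  α = (5 - (-2)·-2.000 - (-1)·3.000) / (-4) = -1.000
  β = (-12 - (3)·-2.000 - (-3)·3.000) / (7) = 0.429
  γ = (-2 - (1)·-2.000 - (-4)·-2.000) / (6) = -1.333
Iteration 2:
  α = (5 - (-2)·0.429 - (-1)·-1.333) / (-4) = -1.131
  β = (-12 - (3)·-1.000 - (-3)·-1.333) / (7) = -1.857
  γ = (-2 - (1)·-1.000 - (-4)·0.429) / (6) = 0.119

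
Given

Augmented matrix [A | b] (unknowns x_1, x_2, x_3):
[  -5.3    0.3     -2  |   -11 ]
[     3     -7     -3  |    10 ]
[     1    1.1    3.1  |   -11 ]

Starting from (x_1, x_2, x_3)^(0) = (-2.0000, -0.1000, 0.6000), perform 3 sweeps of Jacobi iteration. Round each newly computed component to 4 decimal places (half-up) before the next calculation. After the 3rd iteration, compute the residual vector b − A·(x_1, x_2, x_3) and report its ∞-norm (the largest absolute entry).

5.4224

Iteration 1:
  x_1 = (-11 - (0.3)·-0.1000 - (-2)·0.6000) / (-5.3) = 1.8434
  x_2 = (10 - (3)·-2.0000 - (-3)·0.6000) / (-7) = -2.5429
  x_3 = (-11 - (1)·-2.0000 - (1.1)·-0.1000) / (3.1) = -2.8677
Iteration 2:
  x_1 = (-11 - (0.3)·-2.5429 - (-2)·-2.8677) / (-5.3) = 3.0137
  x_2 = (10 - (3)·1.8434 - (-3)·-2.8677) / (-7) = 0.5905
  x_3 = (-11 - (1)·1.8434 - (1.1)·-2.5429) / (3.1) = -3.2407
Iteration 3:
  x_1 = (-11 - (0.3)·0.5905 - (-2)·-3.2407) / (-5.3) = 3.3318
  x_2 = (10 - (3)·3.0137 - (-3)·-3.2407) / (-7) = 1.2519
  x_3 = (-11 - (1)·3.0137 - (1.1)·0.5905) / (3.1) = -4.7301
Residual b − A·x = (-3.1772, -5.4224, -1.0456); ∞-norm = 5.4224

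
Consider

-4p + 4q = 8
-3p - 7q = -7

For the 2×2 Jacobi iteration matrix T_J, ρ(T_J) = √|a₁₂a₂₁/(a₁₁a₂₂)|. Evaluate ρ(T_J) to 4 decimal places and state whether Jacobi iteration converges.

0.6547

a₁₂a₂₁/(a₁₁a₂₂) = (4)·(-3) / ((-4)·(-7)) = -0.428571
ρ = √|-0.428571| = √0.428571 = 0.6547
ρ < 1, so Jacobi converges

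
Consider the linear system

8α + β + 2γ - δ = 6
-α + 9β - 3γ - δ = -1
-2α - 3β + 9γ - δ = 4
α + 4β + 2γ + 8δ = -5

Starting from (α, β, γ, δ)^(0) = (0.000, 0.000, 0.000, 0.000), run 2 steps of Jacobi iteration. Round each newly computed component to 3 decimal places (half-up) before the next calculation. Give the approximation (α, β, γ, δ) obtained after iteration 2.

Iteration 1:
  α = (6 - (1)·0.000 - (2)·0.000 - (-1)·0.000) / (8) = 0.750
  β = (-1 - (-1)·0.000 - (-3)·0.000 - (-1)·0.000) / (9) = -0.111
  γ = (4 - (-2)·0.000 - (-3)·0.000 - (-1)·0.000) / (9) = 0.444
  δ = (-5 - (1)·0.000 - (4)·0.000 - (2)·0.000) / (8) = -0.625
Iteration 2:
  α = (6 - (1)·-0.111 - (2)·0.444 - (-1)·-0.625) / (8) = 0.575
  β = (-1 - (-1)·0.750 - (-3)·0.444 - (-1)·-0.625) / (9) = 0.051
  γ = (4 - (-2)·0.750 - (-3)·-0.111 - (-1)·-0.625) / (9) = 0.505
  δ = (-5 - (1)·0.750 - (4)·-0.111 - (2)·0.444) / (8) = -0.774

(0.575, 0.051, 0.505, -0.774)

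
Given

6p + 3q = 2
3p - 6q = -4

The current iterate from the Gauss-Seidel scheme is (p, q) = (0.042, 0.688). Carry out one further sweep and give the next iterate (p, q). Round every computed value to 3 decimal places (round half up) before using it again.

(-0.011, 0.661)

One sweep:
  p = (2 - (3)·0.688) / (6) = -0.011
  q = (-4 - (3)·-0.011) / (-6) = 0.661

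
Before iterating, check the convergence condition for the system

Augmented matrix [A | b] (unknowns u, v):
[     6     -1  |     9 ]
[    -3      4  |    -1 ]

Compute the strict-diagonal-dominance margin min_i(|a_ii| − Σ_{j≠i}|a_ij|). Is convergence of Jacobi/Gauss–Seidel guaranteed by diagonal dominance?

row 1: |6| − (1) = 5
row 2: |4| − (3) = 1
minimum over rows = 1 → strictly diagonally dominant (convergence guaranteed)

1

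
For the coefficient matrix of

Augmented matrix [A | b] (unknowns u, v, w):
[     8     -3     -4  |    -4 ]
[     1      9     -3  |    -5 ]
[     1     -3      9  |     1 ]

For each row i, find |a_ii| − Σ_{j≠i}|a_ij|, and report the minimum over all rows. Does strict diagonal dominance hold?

1

row 1: |8| − (3+4) = 1
row 2: |9| − (1+3) = 5
row 3: |9| − (1+3) = 5
minimum over rows = 1 → strictly diagonally dominant (convergence guaranteed)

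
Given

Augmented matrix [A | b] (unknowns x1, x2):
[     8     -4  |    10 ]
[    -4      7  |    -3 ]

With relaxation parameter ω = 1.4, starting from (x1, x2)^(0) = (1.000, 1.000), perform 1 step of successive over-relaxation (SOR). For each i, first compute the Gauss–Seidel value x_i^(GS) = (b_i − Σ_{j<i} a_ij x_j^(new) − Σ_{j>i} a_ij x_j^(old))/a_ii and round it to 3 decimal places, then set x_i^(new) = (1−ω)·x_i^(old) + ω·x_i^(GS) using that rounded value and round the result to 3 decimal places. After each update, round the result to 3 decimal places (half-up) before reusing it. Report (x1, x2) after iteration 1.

(2.050, 0.640)

Iteration 1:
  x1: GS value = (10 - (-4)·1.000) / (8) = 1.750;  x1 ← (1−ω)·1.000 + ω·1.750 = 2.050
  x2: GS value = (-3 - (-4)·2.050) / (7) = 0.743;  x2 ← (1−ω)·1.000 + ω·0.743 = 0.640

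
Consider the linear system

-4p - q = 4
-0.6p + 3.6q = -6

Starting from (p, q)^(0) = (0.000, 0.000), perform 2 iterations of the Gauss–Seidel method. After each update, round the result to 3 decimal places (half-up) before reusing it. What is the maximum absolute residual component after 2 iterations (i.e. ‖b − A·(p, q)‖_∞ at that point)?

0.075

Iteration 1:
  p = (4 - (-1)·0.000) / (-4) = -1.000
  q = (-6 - (-0.6)·-1.000) / (3.6) = -1.833
Iteration 2:
  p = (4 - (-1)·-1.833) / (-4) = -0.542
  q = (-6 - (-0.6)·-0.542) / (3.6) = -1.757
Residual b − A·x = (0.075, 0.000); ∞-norm = 0.075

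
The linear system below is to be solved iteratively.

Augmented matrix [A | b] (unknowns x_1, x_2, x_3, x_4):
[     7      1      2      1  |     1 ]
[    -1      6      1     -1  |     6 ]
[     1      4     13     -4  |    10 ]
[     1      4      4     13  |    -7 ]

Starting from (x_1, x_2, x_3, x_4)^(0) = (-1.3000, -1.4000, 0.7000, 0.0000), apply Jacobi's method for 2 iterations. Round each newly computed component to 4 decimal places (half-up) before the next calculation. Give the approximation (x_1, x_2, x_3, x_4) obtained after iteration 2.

(-0.2919, 0.7700, 0.4845, -1.1546)

Iteration 1:
  x_1 = (1 - (1)·-1.4000 - (2)·0.7000 - (1)·0.0000) / (7) = 0.1429
  x_2 = (6 - (-1)·-1.3000 - (1)·0.7000 - (-1)·0.0000) / (6) = 0.6667
  x_3 = (10 - (1)·-1.3000 - (4)·-1.4000 - (-4)·0.0000) / (13) = 1.3000
  x_4 = (-7 - (1)·-1.3000 - (4)·-1.4000 - (4)·0.7000) / (13) = -0.2231
Iteration 2:
  x_1 = (1 - (1)·0.6667 - (2)·1.3000 - (1)·-0.2231) / (7) = -0.2919
  x_2 = (6 - (-1)·0.1429 - (1)·1.3000 - (-1)·-0.2231) / (6) = 0.7700
  x_3 = (10 - (1)·0.1429 - (4)·0.6667 - (-4)·-0.2231) / (13) = 0.4845
  x_4 = (-7 - (1)·0.1429 - (4)·0.6667 - (4)·1.3000) / (13) = -1.1546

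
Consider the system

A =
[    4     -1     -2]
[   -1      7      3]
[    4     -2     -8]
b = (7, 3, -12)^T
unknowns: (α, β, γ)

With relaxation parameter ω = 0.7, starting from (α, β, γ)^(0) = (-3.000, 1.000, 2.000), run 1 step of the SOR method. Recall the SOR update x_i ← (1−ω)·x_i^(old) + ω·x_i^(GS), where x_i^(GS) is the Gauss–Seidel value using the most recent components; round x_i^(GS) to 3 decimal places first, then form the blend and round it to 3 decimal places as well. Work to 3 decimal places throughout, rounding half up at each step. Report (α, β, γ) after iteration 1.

(1.200, 0.120, 2.049)

Iteration 1:
  α: GS value = (7 - (-1)·1.000 - (-2)·2.000) / (4) = 3.000;  α ← (1−ω)·-3.000 + ω·3.000 = 1.200
  β: GS value = (3 - (-1)·1.200 - (3)·2.000) / (7) = -0.257;  β ← (1−ω)·1.000 + ω·-0.257 = 0.120
  γ: GS value = (-12 - (4)·1.200 - (-2)·0.120) / (-8) = 2.070;  γ ← (1−ω)·2.000 + ω·2.070 = 2.049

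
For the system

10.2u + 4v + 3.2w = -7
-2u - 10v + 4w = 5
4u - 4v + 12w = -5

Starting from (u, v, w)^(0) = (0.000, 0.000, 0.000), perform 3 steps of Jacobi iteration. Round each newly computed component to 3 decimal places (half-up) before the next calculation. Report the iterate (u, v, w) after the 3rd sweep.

(-0.367, -0.570, -0.474)

Iteration 1:
  u = (-7 - (4)·0.000 - (3.2)·0.000) / (10.2) = -0.686
  v = (5 - (-2)·0.000 - (4)·0.000) / (-10) = -0.500
  w = (-5 - (4)·0.000 - (-4)·0.000) / (12) = -0.417
Iteration 2:
  u = (-7 - (4)·-0.500 - (3.2)·-0.417) / (10.2) = -0.359
  v = (5 - (-2)·-0.686 - (4)·-0.417) / (-10) = -0.530
  w = (-5 - (4)·-0.686 - (-4)·-0.500) / (12) = -0.355
Iteration 3:
  u = (-7 - (4)·-0.530 - (3.2)·-0.355) / (10.2) = -0.367
  v = (5 - (-2)·-0.359 - (4)·-0.355) / (-10) = -0.570
  w = (-5 - (4)·-0.359 - (-4)·-0.530) / (12) = -0.474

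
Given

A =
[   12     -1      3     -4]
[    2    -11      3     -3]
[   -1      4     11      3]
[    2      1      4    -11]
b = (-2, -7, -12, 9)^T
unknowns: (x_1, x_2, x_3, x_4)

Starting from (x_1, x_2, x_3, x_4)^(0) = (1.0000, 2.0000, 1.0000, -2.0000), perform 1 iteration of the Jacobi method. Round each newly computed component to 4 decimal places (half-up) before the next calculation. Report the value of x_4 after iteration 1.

Iteration 1:
  x_1 = (-2 - (-1)·2.0000 - (3)·1.0000 - (-4)·-2.0000) / (12) = -0.9167
  x_2 = (-7 - (2)·1.0000 - (3)·1.0000 - (-3)·-2.0000) / (-11) = 1.6364
  x_3 = (-12 - (-1)·1.0000 - (4)·2.0000 - (3)·-2.0000) / (11) = -1.1818
  x_4 = (9 - (2)·1.0000 - (1)·2.0000 - (4)·1.0000) / (-11) = -0.0909

-0.0909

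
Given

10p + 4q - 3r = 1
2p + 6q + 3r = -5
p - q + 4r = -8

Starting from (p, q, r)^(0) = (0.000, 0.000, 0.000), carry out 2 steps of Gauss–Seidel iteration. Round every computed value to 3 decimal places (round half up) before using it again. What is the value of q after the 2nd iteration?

Iteration 1:
  p = (1 - (4)·0.000 - (-3)·0.000) / (10) = 0.100
  q = (-5 - (2)·0.100 - (3)·0.000) / (6) = -0.867
  r = (-8 - (1)·0.100 - (-1)·-0.867) / (4) = -2.242
Iteration 2:
  p = (1 - (4)·-0.867 - (-3)·-2.242) / (10) = -0.226
  q = (-5 - (2)·-0.226 - (3)·-2.242) / (6) = 0.363
  r = (-8 - (1)·-0.226 - (-1)·0.363) / (4) = -1.853

0.363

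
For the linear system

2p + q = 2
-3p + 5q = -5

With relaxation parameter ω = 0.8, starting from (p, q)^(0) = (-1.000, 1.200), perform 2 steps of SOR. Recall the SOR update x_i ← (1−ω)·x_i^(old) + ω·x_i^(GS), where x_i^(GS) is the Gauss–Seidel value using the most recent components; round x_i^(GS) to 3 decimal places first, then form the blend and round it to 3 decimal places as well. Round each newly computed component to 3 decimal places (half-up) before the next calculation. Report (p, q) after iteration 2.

(1.025, -0.408)

Iteration 1:
  p: GS value = (2 - (1)·1.200) / (2) = 0.400;  p ← (1−ω)·-1.000 + ω·0.400 = 0.120
  q: GS value = (-5 - (-3)·0.120) / (5) = -0.928;  q ← (1−ω)·1.200 + ω·-0.928 = -0.502
Iteration 2:
  p: GS value = (2 - (1)·-0.502) / (2) = 1.251;  p ← (1−ω)·0.120 + ω·1.251 = 1.025
  q: GS value = (-5 - (-3)·1.025) / (5) = -0.385;  q ← (1−ω)·-0.502 + ω·-0.385 = -0.408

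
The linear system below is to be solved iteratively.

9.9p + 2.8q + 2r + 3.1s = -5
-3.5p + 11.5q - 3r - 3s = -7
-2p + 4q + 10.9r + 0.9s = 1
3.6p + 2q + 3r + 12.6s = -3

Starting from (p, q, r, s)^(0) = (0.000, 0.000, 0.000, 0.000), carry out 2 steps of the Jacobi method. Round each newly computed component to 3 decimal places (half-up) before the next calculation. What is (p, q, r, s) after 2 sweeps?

Iteration 1:
  p = (-5 - (2.8)·0.000 - (2)·0.000 - (3.1)·0.000) / (9.9) = -0.505
  q = (-7 - (-3.5)·0.000 - (-3)·0.000 - (-3)·0.000) / (11.5) = -0.609
  r = (1 - (-2)·0.000 - (4)·0.000 - (0.9)·0.000) / (10.9) = 0.092
  s = (-3 - (3.6)·0.000 - (2)·0.000 - (3)·0.000) / (12.6) = -0.238
Iteration 2:
  p = (-5 - (2.8)·-0.609 - (2)·0.092 - (3.1)·-0.238) / (9.9) = -0.277
  q = (-7 - (-3.5)·-0.505 - (-3)·0.092 - (-3)·-0.238) / (11.5) = -0.800
  r = (1 - (-2)·-0.505 - (4)·-0.609 - (0.9)·-0.238) / (10.9) = 0.242
  s = (-3 - (3.6)·-0.505 - (2)·-0.609 - (3)·0.092) / (12.6) = -0.019

(-0.277, -0.800, 0.242, -0.019)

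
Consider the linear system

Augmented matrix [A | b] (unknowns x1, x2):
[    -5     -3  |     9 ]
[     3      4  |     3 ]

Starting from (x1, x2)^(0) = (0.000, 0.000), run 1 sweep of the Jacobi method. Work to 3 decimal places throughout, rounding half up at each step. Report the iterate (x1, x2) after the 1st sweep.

(-1.800, 0.750)

Iteration 1:
  x1 = (9 - (-3)·0.000) / (-5) = -1.800
  x2 = (3 - (3)·0.000) / (4) = 0.750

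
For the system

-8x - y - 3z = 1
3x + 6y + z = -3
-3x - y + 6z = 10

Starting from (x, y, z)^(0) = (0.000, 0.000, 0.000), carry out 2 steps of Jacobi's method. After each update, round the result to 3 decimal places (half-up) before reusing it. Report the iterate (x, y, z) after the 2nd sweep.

(-0.688, -0.715, 1.521)

Iteration 1:
  x = (1 - (-1)·0.000 - (-3)·0.000) / (-8) = -0.125
  y = (-3 - (3)·0.000 - (1)·0.000) / (6) = -0.500
  z = (10 - (-3)·0.000 - (-1)·0.000) / (6) = 1.667
Iteration 2:
  x = (1 - (-1)·-0.500 - (-3)·1.667) / (-8) = -0.688
  y = (-3 - (3)·-0.125 - (1)·1.667) / (6) = -0.715
  z = (10 - (-3)·-0.125 - (-1)·-0.500) / (6) = 1.521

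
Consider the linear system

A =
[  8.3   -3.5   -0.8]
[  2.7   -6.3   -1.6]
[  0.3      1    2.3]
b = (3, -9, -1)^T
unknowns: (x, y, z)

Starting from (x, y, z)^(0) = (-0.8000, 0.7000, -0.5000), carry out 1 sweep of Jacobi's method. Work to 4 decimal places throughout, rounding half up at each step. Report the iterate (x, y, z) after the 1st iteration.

(0.6084, 1.2127, -0.6348)

Iteration 1:
  x = (3 - (-3.5)·0.7000 - (-0.8)·-0.5000) / (8.3) = 0.6084
  y = (-9 - (2.7)·-0.8000 - (-1.6)·-0.5000) / (-6.3) = 1.2127
  z = (-1 - (0.3)·-0.8000 - (1)·0.7000) / (2.3) = -0.6348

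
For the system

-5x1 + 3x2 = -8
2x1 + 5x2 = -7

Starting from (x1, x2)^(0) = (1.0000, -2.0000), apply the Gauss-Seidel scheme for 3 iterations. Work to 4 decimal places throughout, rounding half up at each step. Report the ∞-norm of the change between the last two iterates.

Iteration 1:
  x1 = (-8 - (3)·-2.0000) / (-5) = 0.4000
  x2 = (-7 - (2)·0.4000) / (5) = -1.5600
Iteration 2:
  x1 = (-8 - (3)·-1.5600) / (-5) = 0.6640
  x2 = (-7 - (2)·0.6640) / (5) = -1.6656
Iteration 3:
  x1 = (-8 - (3)·-1.6656) / (-5) = 0.6006
  x2 = (-7 - (2)·0.6006) / (5) = -1.6402
Change: (-0.0634, 0.0254) → max |·| = 0.0634

0.0634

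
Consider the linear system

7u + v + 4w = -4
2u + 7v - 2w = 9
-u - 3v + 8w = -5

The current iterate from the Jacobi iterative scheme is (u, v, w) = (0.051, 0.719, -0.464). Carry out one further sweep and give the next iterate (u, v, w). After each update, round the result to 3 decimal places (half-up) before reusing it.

One sweep:
  u = (-4 - (1)·0.719 - (4)·-0.464) / (7) = -0.409
  v = (9 - (2)·0.051 - (-2)·-0.464) / (7) = 1.139
  w = (-5 - (-1)·0.051 - (-3)·0.719) / (8) = -0.349

(-0.409, 1.139, -0.349)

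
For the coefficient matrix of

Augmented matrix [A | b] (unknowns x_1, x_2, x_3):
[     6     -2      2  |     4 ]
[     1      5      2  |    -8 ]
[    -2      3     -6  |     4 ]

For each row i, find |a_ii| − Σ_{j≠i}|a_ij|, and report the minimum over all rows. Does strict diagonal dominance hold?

row 1: |6| − (2+2) = 2
row 2: |5| − (1+2) = 2
row 3: |-6| − (2+3) = 1
minimum over rows = 1 → strictly diagonally dominant (convergence guaranteed)

1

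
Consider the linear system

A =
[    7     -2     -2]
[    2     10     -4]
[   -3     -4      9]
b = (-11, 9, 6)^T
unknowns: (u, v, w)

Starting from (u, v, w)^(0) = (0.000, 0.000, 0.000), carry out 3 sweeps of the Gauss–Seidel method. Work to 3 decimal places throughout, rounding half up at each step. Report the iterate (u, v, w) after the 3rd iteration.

(-0.910, 1.457, 1.011)

Iteration 1:
  u = (-11 - (-2)·0.000 - (-2)·0.000) / (7) = -1.571
  v = (9 - (2)·-1.571 - (-4)·0.000) / (10) = 1.214
  w = (6 - (-3)·-1.571 - (-4)·1.214) / (9) = 0.683
Iteration 2:
  u = (-11 - (-2)·1.214 - (-2)·0.683) / (7) = -1.029
  v = (9 - (2)·-1.029 - (-4)·0.683) / (10) = 1.379
  w = (6 - (-3)·-1.029 - (-4)·1.379) / (9) = 0.937
Iteration 3:
  u = (-11 - (-2)·1.379 - (-2)·0.937) / (7) = -0.910
  v = (9 - (2)·-0.910 - (-4)·0.937) / (10) = 1.457
  w = (6 - (-3)·-0.910 - (-4)·1.457) / (9) = 1.011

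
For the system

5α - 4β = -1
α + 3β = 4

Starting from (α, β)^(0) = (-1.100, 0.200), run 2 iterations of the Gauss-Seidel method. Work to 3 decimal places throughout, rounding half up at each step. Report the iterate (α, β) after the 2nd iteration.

(0.878, 1.041)

Iteration 1:
  α = (-1 - (-4)·0.200) / (5) = -0.040
  β = (4 - (1)·-0.040) / (3) = 1.347
Iteration 2:
  α = (-1 - (-4)·1.347) / (5) = 0.878
  β = (4 - (1)·0.878) / (3) = 1.041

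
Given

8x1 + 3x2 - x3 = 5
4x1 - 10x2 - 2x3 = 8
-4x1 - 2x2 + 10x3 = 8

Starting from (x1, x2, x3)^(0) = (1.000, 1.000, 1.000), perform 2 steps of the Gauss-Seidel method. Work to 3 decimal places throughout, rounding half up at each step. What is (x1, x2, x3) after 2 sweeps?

(1.041, -0.540, 1.108)

Iteration 1:
  x1 = (5 - (3)·1.000 - (-1)·1.000) / (8) = 0.375
  x2 = (8 - (4)·0.375 - (-2)·1.000) / (-10) = -0.850
  x3 = (8 - (-4)·0.375 - (-2)·-0.850) / (10) = 0.780
Iteration 2:
  x1 = (5 - (3)·-0.850 - (-1)·0.780) / (8) = 1.041
  x2 = (8 - (4)·1.041 - (-2)·0.780) / (-10) = -0.540
  x3 = (8 - (-4)·1.041 - (-2)·-0.540) / (10) = 1.108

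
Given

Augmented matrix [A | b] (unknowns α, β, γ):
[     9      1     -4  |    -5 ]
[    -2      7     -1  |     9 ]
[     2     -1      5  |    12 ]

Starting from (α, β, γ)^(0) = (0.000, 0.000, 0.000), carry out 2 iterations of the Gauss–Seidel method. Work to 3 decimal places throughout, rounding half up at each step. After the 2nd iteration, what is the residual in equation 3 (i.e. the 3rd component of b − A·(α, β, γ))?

Iteration 1:
  α = (-5 - (1)·0.000 - (-4)·0.000) / (9) = -0.556
  β = (9 - (-2)·-0.556 - (-1)·0.000) / (7) = 1.127
  γ = (12 - (2)·-0.556 - (-1)·1.127) / (5) = 2.848
Iteration 2:
  α = (-5 - (1)·1.127 - (-4)·2.848) / (9) = 0.585
  β = (9 - (-2)·0.585 - (-1)·2.848) / (7) = 1.860
  γ = (12 - (2)·0.585 - (-1)·1.860) / (5) = 2.538
Residual b − A·x = (-1.973, -0.312, 0.000)

0.000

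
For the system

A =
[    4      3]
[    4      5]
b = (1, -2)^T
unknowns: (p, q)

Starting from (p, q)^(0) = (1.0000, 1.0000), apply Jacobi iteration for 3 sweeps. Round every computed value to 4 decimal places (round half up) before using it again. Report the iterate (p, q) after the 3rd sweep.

Iteration 1:
  p = (1 - (3)·1.0000) / (4) = -0.5000
  q = (-2 - (4)·1.0000) / (5) = -1.2000
Iteration 2:
  p = (1 - (3)·-1.2000) / (4) = 1.1500
  q = (-2 - (4)·-0.5000) / (5) = 0.0000
Iteration 3:
  p = (1 - (3)·0.0000) / (4) = 0.2500
  q = (-2 - (4)·1.1500) / (5) = -1.3200

(0.2500, -1.3200)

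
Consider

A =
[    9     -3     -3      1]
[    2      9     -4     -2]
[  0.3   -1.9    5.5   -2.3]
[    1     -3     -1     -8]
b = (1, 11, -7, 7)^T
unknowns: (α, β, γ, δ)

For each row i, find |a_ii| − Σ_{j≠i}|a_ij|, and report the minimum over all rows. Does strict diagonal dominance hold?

row 1: |9| − (3+3+1) = 2
row 2: |9| − (2+4+2) = 1
row 3: |5.5| − (0.3+1.9+2.3) = 1
row 4: |-8| − (1+3+1) = 3
minimum over rows = 1 → strictly diagonally dominant (convergence guaranteed)

1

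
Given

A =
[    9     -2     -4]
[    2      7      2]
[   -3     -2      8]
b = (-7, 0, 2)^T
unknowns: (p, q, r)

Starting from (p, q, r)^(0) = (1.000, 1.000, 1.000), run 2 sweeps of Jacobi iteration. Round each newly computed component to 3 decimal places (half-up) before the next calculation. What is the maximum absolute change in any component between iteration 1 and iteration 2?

0.809

Iteration 1:
  p = (-7 - (-2)·1.000 - (-4)·1.000) / (9) = -0.111
  q = (0 - (2)·1.000 - (2)·1.000) / (7) = -0.571
  r = (2 - (-3)·1.000 - (-2)·1.000) / (8) = 0.875
Iteration 2:
  p = (-7 - (-2)·-0.571 - (-4)·0.875) / (9) = -0.516
  q = (0 - (2)·-0.111 - (2)·0.875) / (7) = -0.218
  r = (2 - (-3)·-0.111 - (-2)·-0.571) / (8) = 0.066
Change: (-0.405, 0.353, -0.809) → max |·| = 0.809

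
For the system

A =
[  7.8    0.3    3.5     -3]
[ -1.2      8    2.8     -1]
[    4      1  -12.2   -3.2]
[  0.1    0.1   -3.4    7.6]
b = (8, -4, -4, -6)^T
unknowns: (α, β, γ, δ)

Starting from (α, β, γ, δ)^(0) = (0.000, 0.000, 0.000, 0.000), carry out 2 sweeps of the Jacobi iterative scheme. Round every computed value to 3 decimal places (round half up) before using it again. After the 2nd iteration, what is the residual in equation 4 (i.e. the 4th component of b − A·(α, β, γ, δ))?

1.759

Iteration 1:
  α = (8 - (0.3)·0.000 - (3.5)·0.000 - (-3)·0.000) / (7.8) = 1.026
  β = (-4 - (-1.2)·0.000 - (2.8)·0.000 - (-1)·0.000) / (8) = -0.500
  γ = (-4 - (4)·0.000 - (1)·0.000 - (-3.2)·0.000) / (-12.2) = 0.328
  δ = (-6 - (0.1)·0.000 - (0.1)·0.000 - (-3.4)·0.000) / (7.6) = -0.789
Iteration 2:
  α = (8 - (0.3)·-0.500 - (3.5)·0.328 - (-3)·-0.789) / (7.8) = 0.594
  β = (-4 - (-1.2)·1.026 - (2.8)·0.328 - (-1)·-0.789) / (8) = -0.560
  γ = (-4 - (4)·1.026 - (1)·-0.500 - (-3.2)·-0.789) / (-12.2) = 0.830
  δ = (-6 - (0.1)·1.026 - (0.1)·-0.500 - (-3.4)·0.328) / (7.6) = -0.650
Residual b − A·x = (-1.320, -1.781, 2.230, 1.759)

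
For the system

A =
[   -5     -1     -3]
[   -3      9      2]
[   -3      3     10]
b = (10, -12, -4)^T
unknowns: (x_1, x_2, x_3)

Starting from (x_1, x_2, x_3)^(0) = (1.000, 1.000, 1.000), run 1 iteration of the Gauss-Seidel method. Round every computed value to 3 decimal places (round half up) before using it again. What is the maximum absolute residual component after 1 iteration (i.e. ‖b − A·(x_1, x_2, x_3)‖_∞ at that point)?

Iteration 1:
  x_1 = (10 - (-1)·1.000 - (-3)·1.000) / (-5) = -2.800
  x_2 = (-12 - (-3)·-2.800 - (2)·1.000) / (9) = -2.489
  x_3 = (-4 - (-3)·-2.800 - (3)·-2.489) / (10) = -0.493
Residual b − A·x = (-7.968, 2.987, -0.003); ∞-norm = 7.968

7.968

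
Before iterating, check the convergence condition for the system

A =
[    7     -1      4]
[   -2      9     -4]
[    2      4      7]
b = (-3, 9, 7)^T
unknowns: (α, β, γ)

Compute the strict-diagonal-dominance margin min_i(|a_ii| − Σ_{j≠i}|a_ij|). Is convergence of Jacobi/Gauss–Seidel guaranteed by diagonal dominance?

1

row 1: |7| − (1+4) = 2
row 2: |9| − (2+4) = 3
row 3: |7| − (2+4) = 1
minimum over rows = 1 → strictly diagonally dominant (convergence guaranteed)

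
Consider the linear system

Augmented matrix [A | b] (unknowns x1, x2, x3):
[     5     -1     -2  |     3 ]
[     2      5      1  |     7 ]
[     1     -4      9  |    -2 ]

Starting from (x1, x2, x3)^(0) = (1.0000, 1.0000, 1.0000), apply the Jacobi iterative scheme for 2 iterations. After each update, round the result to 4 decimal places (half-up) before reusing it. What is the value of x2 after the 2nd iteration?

0.8978

Iteration 1:
  x1 = (3 - (-1)·1.0000 - (-2)·1.0000) / (5) = 1.2000
  x2 = (7 - (2)·1.0000 - (1)·1.0000) / (5) = 0.8000
  x3 = (-2 - (1)·1.0000 - (-4)·1.0000) / (9) = 0.1111
Iteration 2:
  x1 = (3 - (-1)·0.8000 - (-2)·0.1111) / (5) = 0.8044
  x2 = (7 - (2)·1.2000 - (1)·0.1111) / (5) = 0.8978
  x3 = (-2 - (1)·1.2000 - (-4)·0.8000) / (9) = 0.0000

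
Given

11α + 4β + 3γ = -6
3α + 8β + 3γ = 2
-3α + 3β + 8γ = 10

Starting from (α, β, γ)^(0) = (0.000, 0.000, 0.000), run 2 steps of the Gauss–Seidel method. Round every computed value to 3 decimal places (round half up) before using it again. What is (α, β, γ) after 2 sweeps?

Iteration 1:
  α = (-6 - (4)·0.000 - (3)·0.000) / (11) = -0.545
  β = (2 - (3)·-0.545 - (3)·0.000) / (8) = 0.454
  γ = (10 - (-3)·-0.545 - (3)·0.454) / (8) = 0.875
Iteration 2:
  α = (-6 - (4)·0.454 - (3)·0.875) / (11) = -0.949
  β = (2 - (3)·-0.949 - (3)·0.875) / (8) = 0.278
  γ = (10 - (-3)·-0.949 - (3)·0.278) / (8) = 0.790

(-0.949, 0.278, 0.790)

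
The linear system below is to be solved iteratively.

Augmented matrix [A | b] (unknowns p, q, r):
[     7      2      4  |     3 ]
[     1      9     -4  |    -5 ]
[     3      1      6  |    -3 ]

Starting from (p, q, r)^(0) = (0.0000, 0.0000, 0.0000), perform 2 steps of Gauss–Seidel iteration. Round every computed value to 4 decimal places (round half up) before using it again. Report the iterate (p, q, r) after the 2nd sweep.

Iteration 1:
  p = (3 - (2)·0.0000 - (4)·0.0000) / (7) = 0.4286
  q = (-5 - (1)·0.4286 - (-4)·0.0000) / (9) = -0.6032
  r = (-3 - (3)·0.4286 - (1)·-0.6032) / (6) = -0.6138
Iteration 2:
  p = (3 - (2)·-0.6032 - (4)·-0.6138) / (7) = 0.9517
  q = (-5 - (1)·0.9517 - (-4)·-0.6138) / (9) = -0.9341
  r = (-3 - (3)·0.9517 - (1)·-0.9341) / (6) = -0.8202

(0.9517, -0.9341, -0.8202)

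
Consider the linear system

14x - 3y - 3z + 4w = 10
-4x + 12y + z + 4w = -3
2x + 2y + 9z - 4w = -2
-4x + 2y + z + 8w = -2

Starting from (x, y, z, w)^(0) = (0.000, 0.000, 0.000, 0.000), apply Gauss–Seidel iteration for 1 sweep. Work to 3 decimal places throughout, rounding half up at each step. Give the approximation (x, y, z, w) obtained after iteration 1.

(0.714, -0.012, -0.378, 0.157)

Iteration 1:
  x = (10 - (-3)·0.000 - (-3)·0.000 - (4)·0.000) / (14) = 0.714
  y = (-3 - (-4)·0.714 - (1)·0.000 - (4)·0.000) / (12) = -0.012
  z = (-2 - (2)·0.714 - (2)·-0.012 - (-4)·0.000) / (9) = -0.378
  w = (-2 - (-4)·0.714 - (2)·-0.012 - (1)·-0.378) / (8) = 0.157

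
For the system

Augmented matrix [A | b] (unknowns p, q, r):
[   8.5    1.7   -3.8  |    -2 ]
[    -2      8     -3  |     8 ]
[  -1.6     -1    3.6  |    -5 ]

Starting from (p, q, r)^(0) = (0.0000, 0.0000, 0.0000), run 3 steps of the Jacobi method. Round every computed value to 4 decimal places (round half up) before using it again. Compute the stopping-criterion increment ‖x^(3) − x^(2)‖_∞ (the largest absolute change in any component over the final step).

0.5259

Iteration 1:
  p = (-2 - (1.7)·0.0000 - (-3.8)·0.0000) / (8.5) = -0.2353
  q = (8 - (-2)·0.0000 - (-3)·0.0000) / (8) = 1.0000
  r = (-5 - (-1.6)·0.0000 - (-1)·0.0000) / (3.6) = -1.3889
Iteration 2:
  p = (-2 - (1.7)·1.0000 - (-3.8)·-1.3889) / (8.5) = -1.0562
  q = (8 - (-2)·-0.2353 - (-3)·-1.3889) / (8) = 0.4203
  r = (-5 - (-1.6)·-0.2353 - (-1)·1.0000) / (3.6) = -1.2157
Iteration 3:
  p = (-2 - (1.7)·0.4203 - (-3.8)·-1.2157) / (8.5) = -0.8628
  q = (8 - (-2)·-1.0562 - (-3)·-1.2157) / (8) = 0.2801
  r = (-5 - (-1.6)·-1.0562 - (-1)·0.4203) / (3.6) = -1.7416
Change: (0.1934, -0.1402, -0.5259) → max |·| = 0.5259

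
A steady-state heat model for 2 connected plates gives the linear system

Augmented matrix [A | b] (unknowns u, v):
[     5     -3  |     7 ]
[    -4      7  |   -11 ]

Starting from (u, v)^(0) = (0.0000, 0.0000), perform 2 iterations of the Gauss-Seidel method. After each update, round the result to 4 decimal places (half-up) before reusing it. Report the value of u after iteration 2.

0.9372

Iteration 1:
  u = (7 - (-3)·0.0000) / (5) = 1.4000
  v = (-11 - (-4)·1.4000) / (7) = -0.7714
Iteration 2:
  u = (7 - (-3)·-0.7714) / (5) = 0.9372
  v = (-11 - (-4)·0.9372) / (7) = -1.0359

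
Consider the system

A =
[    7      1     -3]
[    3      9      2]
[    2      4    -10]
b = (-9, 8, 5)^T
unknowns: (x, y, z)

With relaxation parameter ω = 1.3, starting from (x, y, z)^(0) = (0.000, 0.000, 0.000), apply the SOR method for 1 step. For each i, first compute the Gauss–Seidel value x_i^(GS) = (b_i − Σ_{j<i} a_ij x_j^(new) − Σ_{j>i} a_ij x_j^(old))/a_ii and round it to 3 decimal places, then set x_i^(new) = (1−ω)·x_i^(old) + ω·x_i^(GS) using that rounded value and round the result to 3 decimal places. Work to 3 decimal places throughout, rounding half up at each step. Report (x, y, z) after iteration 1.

(-1.672, 1.880, -0.107)

Iteration 1:
  x: GS value = (-9 - (1)·0.000 - (-3)·0.000) / (7) = -1.286;  x ← (1−ω)·0.000 + ω·-1.286 = -1.672
  y: GS value = (8 - (3)·-1.672 - (2)·0.000) / (9) = 1.446;  y ← (1−ω)·0.000 + ω·1.446 = 1.880
  z: GS value = (5 - (2)·-1.672 - (4)·1.880) / (-10) = -0.082;  z ← (1−ω)·0.000 + ω·-0.082 = -0.107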